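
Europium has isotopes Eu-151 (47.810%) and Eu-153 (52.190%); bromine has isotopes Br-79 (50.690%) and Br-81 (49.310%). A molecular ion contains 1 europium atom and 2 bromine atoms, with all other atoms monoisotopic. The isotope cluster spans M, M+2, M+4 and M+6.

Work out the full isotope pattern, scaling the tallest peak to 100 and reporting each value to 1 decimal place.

Europium pattern (n=1): 0.4781 : 0.5219
Bromine pattern (n=2): 0.25694761 : 0.49990478 : 0.24314761
Convolve the two distributions (both contribute in 2-u steps):
  M: 0.4781×0.25694761 = 0.122847
  M+2: 0.4781×0.49990478 + 0.5219×0.25694761 = 0.373105
  M+4: 0.4781×0.24314761 + 0.5219×0.49990478 = 0.377149
  M+6: 0.5219×0.24314761 = 0.126899
Scale to base peak (0.377149) = 100: 32.6 : 98.9 : 100.0 : 33.6

32.6 : 98.9 : 100.0 : 33.6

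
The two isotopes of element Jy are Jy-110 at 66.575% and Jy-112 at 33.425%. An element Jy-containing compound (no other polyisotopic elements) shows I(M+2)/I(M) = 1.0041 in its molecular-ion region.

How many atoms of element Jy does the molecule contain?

2

With n Jy atoms, P(M+2)/P(M) = C(n,1)·p^(n−1)q / p^n = n·q/p = n · 0.33425/0.66575.
n = 1.0041 × 0.66575/0.33425 = 2.00 ≈ 2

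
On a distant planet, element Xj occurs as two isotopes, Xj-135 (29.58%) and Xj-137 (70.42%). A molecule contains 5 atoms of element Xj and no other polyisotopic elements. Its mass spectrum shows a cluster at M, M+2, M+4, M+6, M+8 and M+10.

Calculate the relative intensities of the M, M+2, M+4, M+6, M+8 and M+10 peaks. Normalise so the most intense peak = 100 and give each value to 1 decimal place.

0.6 : 7.4 : 35.3 : 84.0 : 100.0 : 47.6

Expanding (0.2958 + 0.7042)^5:
P(M) = 0.2958^5 = 0.002265
P(M+2) = 5 × 0.2958^4 × 0.7042^1 = 0.026956
P(M+4) = 10 × 0.2958^3 × 0.7042^2 = 0.128347
P(M+6) = 10 × 0.2958^2 × 0.7042^3 = 0.305551
P(M+8) = 5 × 0.2958^1 × 0.7042^4 = 0.363708
P(M+10) = 0.7042^5 = 0.173173
The M+8 peak is largest (0.363708); scaling to 100 gives 0.6 : 7.4 : 35.3 : 84.0 : 100.0 : 47.6.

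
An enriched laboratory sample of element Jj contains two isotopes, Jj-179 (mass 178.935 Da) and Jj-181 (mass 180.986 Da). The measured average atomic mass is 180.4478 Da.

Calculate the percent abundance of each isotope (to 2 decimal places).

Jj-179: 26.24%, Jj-181: 73.76%

Writing the weighted mean with unknown fraction x of Jj-179:
178.935·x + 180.986·(1 − x) = 180.4478
(178.935 − 180.986)·x = 180.4478 − 180.986
x = -0.5382 / -2.051 = 0.26241 → 26.24% Jj-179, 73.76% Jj-181.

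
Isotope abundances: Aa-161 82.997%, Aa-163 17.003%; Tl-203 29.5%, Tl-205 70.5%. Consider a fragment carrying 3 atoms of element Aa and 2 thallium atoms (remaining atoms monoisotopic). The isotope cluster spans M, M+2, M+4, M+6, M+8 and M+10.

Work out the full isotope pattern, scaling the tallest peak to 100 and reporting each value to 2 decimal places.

Element Aa pattern (n=3): 0.571725 : 0.3513756 : 0.0719838 : 0.0049156
Thallium pattern (n=2): 0.087025 : 0.41595 : 0.497025
Convolve the two distributions (both contribute in 2-u steps):
  M: 0.571725×0.087025 = 0.049754
  M+2: 0.571725×0.41595 + 0.3513756×0.087025 = 0.268387
  M+4: 0.571725×0.497025 + 0.3513756×0.41595 + 0.0719838×0.087025 = 0.436581
  M+6: 0.3513756×0.497025 + 0.0719838×0.41595 + 0.0049156×0.087025 = 0.205012
  M+8: 0.0719838×0.497025 + 0.0049156×0.41595 = 0.037822
  M+10: 0.0049156×0.497025 = 0.002443
Scale to base peak (0.436581) = 100: 11.40 : 61.47 : 100.00 : 46.96 : 8.66 : 0.56

11.40 : 61.47 : 100.00 : 46.96 : 8.66 : 0.56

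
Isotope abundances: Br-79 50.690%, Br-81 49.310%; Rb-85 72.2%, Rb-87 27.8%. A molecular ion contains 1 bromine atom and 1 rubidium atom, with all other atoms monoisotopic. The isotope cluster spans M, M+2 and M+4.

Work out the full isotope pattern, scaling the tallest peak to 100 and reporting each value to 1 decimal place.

Bromine pattern (n=1): 0.5069 : 0.4931
Rubidium pattern (n=1): 0.7220 : 0.2780
Convolve the two distributions (both contribute in 2-u steps):
  M: 0.5069×0.7220 = 0.365982
  M+2: 0.5069×0.2780 + 0.4931×0.7220 = 0.496936
  M+4: 0.4931×0.2780 = 0.137082
Scale to base peak (0.496936) = 100: 73.6 : 100.0 : 27.6

73.6 : 100.0 : 27.6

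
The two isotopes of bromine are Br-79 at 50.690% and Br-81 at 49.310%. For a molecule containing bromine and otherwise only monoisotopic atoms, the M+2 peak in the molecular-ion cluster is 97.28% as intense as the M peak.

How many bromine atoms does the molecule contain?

For n independent Br atoms, I(M+2)/I(M) = n · (abundance Br-81) / (abundance Br-79) = n · 0.49310/0.50690.
n = 0.9728 × 0.50690/0.49310 = 1.00 ≈ 1

1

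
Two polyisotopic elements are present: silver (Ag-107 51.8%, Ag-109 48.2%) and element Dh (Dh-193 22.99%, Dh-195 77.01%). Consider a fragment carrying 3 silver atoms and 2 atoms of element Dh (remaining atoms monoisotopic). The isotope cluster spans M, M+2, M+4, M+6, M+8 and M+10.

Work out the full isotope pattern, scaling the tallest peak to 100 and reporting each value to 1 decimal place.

2.0 : 19.2 : 65.7 : 100.0 : 69.7 : 18.3

Silver pattern (n=3): 0.13899183 : 0.3879965 : 0.3610315 : 0.11198017
Element Dh pattern (n=2): 0.05285401 : 0.35409198 : 0.59305401
Convolve the two distributions (both contribute in 2-u steps):
  M: 0.13899183×0.05285401 = 0.007346
  M+2: 0.13899183×0.35409198 + 0.3879965×0.05285401 = 0.069723
  M+4: 0.13899183×0.59305401 + 0.3879965×0.35409198 + 0.3610315×0.05285401 = 0.238898
  M+6: 0.3879965×0.59305401 + 0.3610315×0.35409198 + 0.11198017×0.05285401 = 0.363860
  M+8: 0.3610315×0.59305401 + 0.11198017×0.35409198 = 0.253762
  M+10: 0.11198017×0.59305401 = 0.066410
Scale to base peak (0.363860) = 100: 2.0 : 19.2 : 65.7 : 100.0 : 69.7 : 18.3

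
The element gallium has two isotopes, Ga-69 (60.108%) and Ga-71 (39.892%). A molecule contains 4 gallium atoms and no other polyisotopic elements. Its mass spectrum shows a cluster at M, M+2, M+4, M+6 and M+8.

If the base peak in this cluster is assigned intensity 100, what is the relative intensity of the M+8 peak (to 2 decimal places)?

7.31

(0.60108 + 0.39892)^4 gives M 0.1305, M+2 0.3465, M+4 0.3450, M+6 0.1526, M+8 0.0253; the largest is M+2.
P(M+2) = C(4,1) × 0.60108^3 × 0.39892^1 = 4 × 0.2171685 × 0.39892 = 0.346531 (base)
P(M+8) = C(4,4) × 0.60108^0 × 0.39892^4 = 1 × 1.0000 × 0.02532464 = 0.025325
Relative intensity = 0.025325 / 0.346531 × 100 = 7.31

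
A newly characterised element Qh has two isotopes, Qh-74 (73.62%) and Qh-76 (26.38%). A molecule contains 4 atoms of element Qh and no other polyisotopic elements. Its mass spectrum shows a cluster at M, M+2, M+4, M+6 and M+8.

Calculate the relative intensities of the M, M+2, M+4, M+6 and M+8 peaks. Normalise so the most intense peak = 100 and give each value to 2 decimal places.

69.77 : 100.00 : 53.75 : 12.84 : 1.15

Expanding (0.7362 + 0.2638)^4:
P(M) = 0.7362^4 = 0.293754
P(M+2) = 4 × 0.7362^3 × 0.2638^1 = 0.421039
P(M+4) = 6 × 0.7362^2 × 0.2638^2 = 0.226304
P(M+6) = 4 × 0.7362^1 × 0.2638^3 = 0.054061
P(M+8) = 0.2638^4 = 0.004843
The M+2 peak is largest (0.421039); scaling to 100 gives 69.77 : 100.00 : 53.75 : 12.84 : 1.15.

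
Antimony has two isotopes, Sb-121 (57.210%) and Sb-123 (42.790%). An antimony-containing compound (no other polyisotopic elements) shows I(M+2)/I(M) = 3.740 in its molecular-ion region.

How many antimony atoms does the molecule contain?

5

With n Sb atoms, P(M+2)/P(M) = C(n,1)·p^(n−1)q / p^n = n·q/p = n · 0.42790/0.57210.
n = 3.740 × 0.57210/0.42790 = 5.00 ≈ 5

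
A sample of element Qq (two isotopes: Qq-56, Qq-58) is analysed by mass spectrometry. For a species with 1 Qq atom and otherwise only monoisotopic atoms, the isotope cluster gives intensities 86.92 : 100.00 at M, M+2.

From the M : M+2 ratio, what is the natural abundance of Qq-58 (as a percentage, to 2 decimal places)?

53.50%

Write p for the Qq-56 fraction. I(M+2)/I(M) = [C(1,1)·p^0·(1−p)] / p^1 = 1·(1−p)/p = 100.00/86.92 = 1.1505
(1−p)/p = 1.1505/1 = 1.1505  ⇒  p = 1/(1 + 1.1505) = 0.4650
Qq-56: 46.50%, Qq-58: 53.50%.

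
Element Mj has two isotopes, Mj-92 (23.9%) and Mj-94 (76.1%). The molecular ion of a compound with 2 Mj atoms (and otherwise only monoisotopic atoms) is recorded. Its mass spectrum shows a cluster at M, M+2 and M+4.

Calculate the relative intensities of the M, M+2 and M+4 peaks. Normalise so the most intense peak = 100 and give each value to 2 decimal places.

9.86 : 62.81 : 100.00

Expanding (0.239 + 0.761)^2:
P(M) = 0.239^2 = 0.057121
P(M+2) = 2 × 0.239^1 × 0.761^1 = 0.363758
P(M+4) = 0.761^2 = 0.579121
The M+4 peak is largest (0.579121); scaling to 100 gives 9.86 : 62.81 : 100.00.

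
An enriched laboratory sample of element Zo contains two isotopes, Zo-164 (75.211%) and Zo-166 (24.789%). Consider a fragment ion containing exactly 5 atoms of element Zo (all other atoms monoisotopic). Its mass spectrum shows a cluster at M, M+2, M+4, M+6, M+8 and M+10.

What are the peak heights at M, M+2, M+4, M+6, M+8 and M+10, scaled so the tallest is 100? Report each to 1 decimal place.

The 5 Zo atoms are independent, so intensities follow the terms of (0.75211 + 0.24789)^5.
P(M) = 0.75211^5 = 0.240662
P(M+2) = 5 × 0.75211^4 × 0.24789^1 = 0.396602
P(M+4) = 10 × 0.75211^3 × 0.24789^2 = 0.261434
P(M+6) = 10 × 0.75211^2 × 0.24789^3 = 0.086167
P(M+8) = 5 × 0.75211^1 × 0.24789^4 = 0.014200
P(M+10) = 0.24789^5 = 0.000936
The M+2 peak is largest (0.396602); scaling to 100 gives 60.7 : 100.0 : 65.9 : 21.7 : 3.6 : 0.2.

60.7 : 100.0 : 65.9 : 21.7 : 3.6 : 0.2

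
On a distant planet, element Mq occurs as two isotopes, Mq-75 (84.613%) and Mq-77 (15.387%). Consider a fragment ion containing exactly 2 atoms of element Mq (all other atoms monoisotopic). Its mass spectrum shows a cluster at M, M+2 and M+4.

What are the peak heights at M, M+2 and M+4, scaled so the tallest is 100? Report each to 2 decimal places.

100.00 : 36.37 : 3.31

Each Mq atom is independently Mq-75 (p = 0.84613) or Mq-77 (q = 0.15387); the cluster is the binomial expansion (p + q)^2.
P(M) = 0.84613^2 = 0.715936
P(M+2) = 2 × 0.84613^1 × 0.15387^1 = 0.260388
P(M+4) = 0.15387^2 = 0.023676
The M peak is largest (0.715936); scaling to 100 gives 100.00 : 36.37 : 3.31.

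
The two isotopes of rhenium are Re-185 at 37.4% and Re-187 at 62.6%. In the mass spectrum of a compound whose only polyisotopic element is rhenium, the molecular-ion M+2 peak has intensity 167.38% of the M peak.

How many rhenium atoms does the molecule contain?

The M+2/M ratio from n Re atoms is n · q/p = n · 0.626/0.374.
n = 1.6738 × 0.374/0.626 = 1.00 ≈ 1

1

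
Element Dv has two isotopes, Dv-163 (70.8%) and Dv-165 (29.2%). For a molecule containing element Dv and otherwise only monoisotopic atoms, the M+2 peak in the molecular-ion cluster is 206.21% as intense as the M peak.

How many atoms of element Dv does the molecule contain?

With n Dv atoms, P(M+2)/P(M) = C(n,1)·p^(n−1)q / p^n = n·q/p = n · 0.292/0.708.
n = 2.0621 × 0.708/0.292 = 5.00 ≈ 5

5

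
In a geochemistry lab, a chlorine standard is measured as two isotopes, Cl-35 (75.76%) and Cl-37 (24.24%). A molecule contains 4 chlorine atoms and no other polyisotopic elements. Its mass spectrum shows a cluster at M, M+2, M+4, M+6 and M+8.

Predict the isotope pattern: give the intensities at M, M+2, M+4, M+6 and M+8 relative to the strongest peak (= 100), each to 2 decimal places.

The 4 Cl atoms are independent, so intensities follow the terms of (0.7576 + 0.2424)^4.
P(M) = 0.7576^4 = 0.329428
P(M+2) = 4 × 0.7576^3 × 0.2424^1 = 0.421612
P(M+4) = 6 × 0.7576^2 × 0.2424^2 = 0.202347
P(M+6) = 4 × 0.7576^1 × 0.2424^3 = 0.043162
P(M+8) = 0.2424^4 = 0.003452
The M+2 peak is largest (0.421612); scaling to 100 gives 78.14 : 100.00 : 47.99 : 10.24 : 0.82.

78.14 : 100.00 : 47.99 : 10.24 : 0.82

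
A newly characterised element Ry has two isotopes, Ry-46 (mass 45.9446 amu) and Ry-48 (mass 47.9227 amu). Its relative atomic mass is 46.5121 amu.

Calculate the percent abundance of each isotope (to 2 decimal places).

Ry-46: 71.31%, Ry-48: 28.69%

With x = fraction of Ry-46 (so Ry-48 is 1 − x):
45.9446·x + 47.9227·(1 − x) = 46.5121
(45.9446 − 47.9227)·x = 46.5121 − 47.9227
x = -1.4106 / -1.9781 = 0.71311 → 71.31% Ry-46, 28.69% Ry-48.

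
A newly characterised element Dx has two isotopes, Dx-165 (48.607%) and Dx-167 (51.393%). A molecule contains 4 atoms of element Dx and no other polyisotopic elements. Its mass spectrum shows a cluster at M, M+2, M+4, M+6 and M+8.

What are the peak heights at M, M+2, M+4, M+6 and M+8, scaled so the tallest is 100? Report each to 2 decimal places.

14.91 : 63.05 : 100.00 : 70.49 : 18.63

Expanding (0.48607 + 0.51393)^4:
P(M) = 0.48607^4 = 0.055821
P(M+2) = 4 × 0.48607^3 × 0.51393^1 = 0.236081
P(M+4) = 6 × 0.48607^2 × 0.51393^2 = 0.374418
P(M+6) = 4 × 0.48607^1 × 0.51393^3 = 0.263919
P(M+8) = 0.51393^4 = 0.069762
The M+4 peak is largest (0.374418); scaling to 100 gives 14.91 : 63.05 : 100.00 : 70.49 : 18.63.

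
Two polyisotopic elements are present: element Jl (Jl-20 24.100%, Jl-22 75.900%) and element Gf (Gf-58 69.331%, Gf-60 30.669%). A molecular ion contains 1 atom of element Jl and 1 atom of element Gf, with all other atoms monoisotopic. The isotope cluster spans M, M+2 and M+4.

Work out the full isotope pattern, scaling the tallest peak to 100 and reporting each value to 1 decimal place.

27.8 : 100.0 : 38.8

Element Jl pattern (n=1): 0.2410 : 0.7590
Element Gf pattern (n=1): 0.69331 : 0.30669
Convolve the two distributions (both contribute in 2-u steps):
  M: 0.2410×0.69331 = 0.167088
  M+2: 0.2410×0.30669 + 0.7590×0.69331 = 0.600135
  M+4: 0.7590×0.30669 = 0.232778
Scale to base peak (0.600135) = 100: 27.8 : 100.0 : 38.8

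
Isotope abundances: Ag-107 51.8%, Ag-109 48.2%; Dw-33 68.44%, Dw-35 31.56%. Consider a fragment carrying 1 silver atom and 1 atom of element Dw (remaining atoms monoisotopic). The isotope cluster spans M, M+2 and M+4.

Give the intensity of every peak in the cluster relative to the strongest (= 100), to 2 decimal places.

Silver pattern (n=1): 0.5180 : 0.4820
Element Dw pattern (n=1): 0.6844 : 0.3156
Convolve the two distributions (both contribute in 2-u steps):
  M: 0.5180×0.6844 = 0.354519
  M+2: 0.5180×0.3156 + 0.4820×0.6844 = 0.493362
  M+4: 0.4820×0.3156 = 0.152119
Scale to base peak (0.493362) = 100: 71.86 : 100.00 : 30.83

71.86 : 100.00 : 30.83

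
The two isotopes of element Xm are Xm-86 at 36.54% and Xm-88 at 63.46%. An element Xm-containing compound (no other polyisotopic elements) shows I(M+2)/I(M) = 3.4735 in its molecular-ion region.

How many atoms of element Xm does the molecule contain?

2

With n Xm atoms, P(M+2)/P(M) = C(n,1)·p^(n−1)q / p^n = n·q/p = n · 0.6346/0.3654.
n = 3.4735 × 0.3654/0.6346 = 2.00 ≈ 2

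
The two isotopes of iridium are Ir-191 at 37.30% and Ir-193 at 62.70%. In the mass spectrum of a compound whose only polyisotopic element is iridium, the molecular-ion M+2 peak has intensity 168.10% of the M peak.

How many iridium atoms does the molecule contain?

The M+2/M ratio from n Ir atoms is n · q/p = n · 0.6270/0.3730.
n = 1.6810 × 0.3730/0.6270 = 1.00 ≈ 1

1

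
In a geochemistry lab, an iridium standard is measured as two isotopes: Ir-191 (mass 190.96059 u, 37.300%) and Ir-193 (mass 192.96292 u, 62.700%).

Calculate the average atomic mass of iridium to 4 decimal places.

Ar = Σ fᵢ·mᵢ = 0.37300 × 190.96059 + 0.62700 × 192.96292
= 71.228300 + 120.987751 = 192.216051 u

192.2161 u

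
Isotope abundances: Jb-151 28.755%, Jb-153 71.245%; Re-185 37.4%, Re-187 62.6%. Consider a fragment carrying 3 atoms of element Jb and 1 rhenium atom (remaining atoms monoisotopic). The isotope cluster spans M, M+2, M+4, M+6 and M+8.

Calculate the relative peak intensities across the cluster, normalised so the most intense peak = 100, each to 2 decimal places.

Element Jb pattern (n=3): 0.02377607 : 0.17672679 : 0.4378682 : 0.36162894
Rhenium pattern (n=1): 0.3740 : 0.6260
Convolve the two distributions (both contribute in 2-u steps):
  M: 0.02377607×0.3740 = 0.008892
  M+2: 0.02377607×0.6260 + 0.17672679×0.3740 = 0.080980
  M+4: 0.17672679×0.6260 + 0.4378682×0.3740 = 0.274394
  M+6: 0.4378682×0.6260 + 0.36162894×0.3740 = 0.409355
  M+8: 0.36162894×0.6260 = 0.226380
Scale to base peak (0.409355) = 100: 2.17 : 19.78 : 67.03 : 100.00 : 55.30

2.17 : 19.78 : 67.03 : 100.00 : 55.30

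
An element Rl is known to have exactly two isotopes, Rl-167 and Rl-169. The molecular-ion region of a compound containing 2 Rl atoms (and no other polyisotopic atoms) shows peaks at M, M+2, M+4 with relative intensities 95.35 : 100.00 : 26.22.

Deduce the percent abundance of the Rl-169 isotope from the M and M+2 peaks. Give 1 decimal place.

Write p for the Rl-167 fraction. I(M+2)/I(M) = [C(2,1)·p^1·(1−p)] / p^2 = 2·(1−p)/p = 100.00/95.35 = 1.0488
(1−p)/p = 1.0488/2 = 0.5244  ⇒  p = 1/(1 + 0.5244) = 0.6560
Rl-167: 65.6%, Rl-169: 34.4%.

34.4%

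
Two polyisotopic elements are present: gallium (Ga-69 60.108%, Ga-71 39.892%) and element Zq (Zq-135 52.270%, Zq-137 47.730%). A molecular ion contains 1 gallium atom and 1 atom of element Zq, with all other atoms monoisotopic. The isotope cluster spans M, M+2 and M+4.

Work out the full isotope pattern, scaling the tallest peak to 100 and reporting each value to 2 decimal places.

Gallium pattern (n=1): 0.60108 : 0.39892
Element Zq pattern (n=1): 0.5227 : 0.4773
Convolve the two distributions (both contribute in 2-u steps):
  M: 0.60108×0.5227 = 0.314185
  M+2: 0.60108×0.4773 + 0.39892×0.5227 = 0.495411
  M+4: 0.39892×0.4773 = 0.190405
Scale to base peak (0.495411) = 100: 63.42 : 100.00 : 38.43

63.42 : 100.00 : 38.43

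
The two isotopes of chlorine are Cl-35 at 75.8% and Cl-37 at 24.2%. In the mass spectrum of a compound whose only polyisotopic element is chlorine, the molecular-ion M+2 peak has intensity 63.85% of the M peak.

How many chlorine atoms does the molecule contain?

2

The M+2/M ratio from n Cl atoms is n · q/p = n · 0.242/0.758.
n = 0.6385 × 0.758/0.242 = 2.00 ≈ 2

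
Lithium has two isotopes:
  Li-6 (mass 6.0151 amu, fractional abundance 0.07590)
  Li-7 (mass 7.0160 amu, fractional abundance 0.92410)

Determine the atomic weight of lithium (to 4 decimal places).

Ar = Σ fᵢ·mᵢ = 0.07590 × 6.0151 + 0.92410 × 7.0160
= 0.45655 + 6.48349 = 6.94004 amu

6.9400 amu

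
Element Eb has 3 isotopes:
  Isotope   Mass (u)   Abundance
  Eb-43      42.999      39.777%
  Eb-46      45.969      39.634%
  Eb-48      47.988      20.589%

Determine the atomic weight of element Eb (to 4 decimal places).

Weight each isotope mass by its fractional abundance: 0.39777 × 42.999 + 0.39634 × 45.969 + 0.20589 × 47.988
= 17.10371 + 18.21935 + 9.88025 = 45.20331 u

45.2033 u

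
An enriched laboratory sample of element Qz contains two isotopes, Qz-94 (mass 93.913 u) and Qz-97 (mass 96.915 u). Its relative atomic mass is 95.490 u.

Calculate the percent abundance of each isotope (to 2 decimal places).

Let x be the fractional abundance of Qz-94; then Qz-97 has abundance 1 − x.
93.913·x + 96.915·(1 − x) = 95.490
(93.913 − 96.915)·x = 95.490 − 96.915
x = -1.425 / -3.002 = 0.47468 → 47.47% Qz-94, 52.53% Qz-97.

Qz-94: 47.47%, Qz-97: 52.53%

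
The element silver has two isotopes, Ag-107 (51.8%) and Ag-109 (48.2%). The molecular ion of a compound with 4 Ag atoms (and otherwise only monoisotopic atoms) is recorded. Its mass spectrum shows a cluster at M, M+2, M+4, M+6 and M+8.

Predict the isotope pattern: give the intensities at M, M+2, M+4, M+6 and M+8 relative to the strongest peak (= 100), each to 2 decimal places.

19.25 : 71.65 : 100.00 : 62.03 : 14.43

The 4 Ag atoms are independent, so intensities follow the terms of (0.518 + 0.482)^4.
P(M) = 0.518^4 = 0.071998
P(M+2) = 4 × 0.518^3 × 0.482^1 = 0.267976
P(M+4) = 6 × 0.518^2 × 0.482^2 = 0.374029
P(M+6) = 4 × 0.518^1 × 0.482^3 = 0.232023
P(M+8) = 0.482^4 = 0.053974
The M+4 peak is largest (0.374029); scaling to 100 gives 19.25 : 71.65 : 100.00 : 62.03 : 14.43.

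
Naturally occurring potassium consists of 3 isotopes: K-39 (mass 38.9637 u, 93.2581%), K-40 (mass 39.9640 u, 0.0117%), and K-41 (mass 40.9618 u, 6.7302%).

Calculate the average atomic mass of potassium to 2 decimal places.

39.10 u

Ar = Σ fᵢ·mᵢ = 0.932581 × 38.9637 + 0.000117 × 39.9640 + 0.067302 × 40.9618
= 36.33681 + 0.00468 + 2.75681 = 39.09830 u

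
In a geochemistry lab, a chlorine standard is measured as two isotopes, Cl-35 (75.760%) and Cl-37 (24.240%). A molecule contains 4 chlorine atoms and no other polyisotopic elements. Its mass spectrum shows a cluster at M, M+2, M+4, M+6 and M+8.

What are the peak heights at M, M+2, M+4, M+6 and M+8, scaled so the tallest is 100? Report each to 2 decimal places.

78.14 : 100.00 : 47.99 : 10.24 : 0.82

Expanding (0.75760 + 0.24240)^4:
P(M) = 0.75760^4 = 0.329428
P(M+2) = 4 × 0.75760^3 × 0.24240^1 = 0.421612
P(M+4) = 6 × 0.75760^2 × 0.24240^2 = 0.202347
P(M+6) = 4 × 0.75760^1 × 0.24240^3 = 0.043162
P(M+8) = 0.24240^4 = 0.003452
The M+2 peak is largest (0.421612); scaling to 100 gives 78.14 : 100.00 : 47.99 : 10.24 : 0.82.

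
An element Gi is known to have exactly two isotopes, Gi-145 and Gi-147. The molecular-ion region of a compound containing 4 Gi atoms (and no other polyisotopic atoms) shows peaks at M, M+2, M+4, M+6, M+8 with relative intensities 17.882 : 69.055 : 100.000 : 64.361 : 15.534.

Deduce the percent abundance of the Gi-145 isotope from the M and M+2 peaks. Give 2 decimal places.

50.88%

Write p for the Gi-145 fraction. I(M+2)/I(M) = [C(4,1)·p^3·(1−p)] / p^4 = 4·(1−p)/p = 69.055/17.882 = 3.8617
(1−p)/p = 3.8617/4 = 0.9654  ⇒  p = 1/(1 + 0.9654) = 0.5088
Gi-145: 50.88%, Gi-147: 49.12%.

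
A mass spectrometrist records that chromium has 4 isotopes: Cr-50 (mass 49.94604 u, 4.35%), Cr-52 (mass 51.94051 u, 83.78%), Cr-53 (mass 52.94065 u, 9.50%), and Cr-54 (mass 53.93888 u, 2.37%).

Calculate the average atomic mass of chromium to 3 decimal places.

Average mass = Σ (abundance × isotope mass) = 0.0435 × 49.94604 + 0.8378 × 51.94051 + 0.0950 × 52.94065 + 0.0237 × 53.93888
= 2.172653 + 43.515759 + 5.029362 + 1.278351 = 51.996125 u

51.996 u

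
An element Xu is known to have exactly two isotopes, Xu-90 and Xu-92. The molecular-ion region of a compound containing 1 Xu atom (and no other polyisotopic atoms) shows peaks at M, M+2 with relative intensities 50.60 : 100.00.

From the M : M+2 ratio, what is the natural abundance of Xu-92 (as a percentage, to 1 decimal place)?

66.4%

Let p = fractional abundance of Xu-90. I(M+2)/I(M) = [C(1,1)·p^0·(1−p)] / p^1 = 1·(1−p)/p = 100.00/50.60 = 1.9763
(1−p)/p = 1.9763/1 = 1.9763  ⇒  p = 1/(1 + 1.9763) = 0.3360
Xu-90: 33.6%, Xu-92: 66.4%.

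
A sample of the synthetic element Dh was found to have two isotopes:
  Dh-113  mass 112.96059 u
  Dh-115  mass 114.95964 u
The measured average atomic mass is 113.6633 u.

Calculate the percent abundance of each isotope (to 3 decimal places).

Dh-113: 64.848%, Dh-115: 35.152%

Let x be the fractional abundance of Dh-113; then Dh-115 has abundance 1 − x.
112.96059·x + 114.95964·(1 − x) = 113.6633
(112.96059 − 114.95964)·x = 113.6633 − 114.95964
x = -1.29634 / -1.99905 = 0.64848 → 64.848% Dh-113, 35.152% Dh-115.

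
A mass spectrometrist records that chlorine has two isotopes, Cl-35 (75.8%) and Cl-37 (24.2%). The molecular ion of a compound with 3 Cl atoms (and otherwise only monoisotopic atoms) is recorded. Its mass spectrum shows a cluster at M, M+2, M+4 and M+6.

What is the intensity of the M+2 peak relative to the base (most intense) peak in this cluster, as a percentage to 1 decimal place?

Binomial terms of (0.758 + 0.242)^3: M 0.4355, M+2 0.4171, M+4 0.1332, M+6 0.0142 → M is the base peak.
P(M) = C(3,0) × 0.758^3 × 0.242^0 = 1 × 0.43551951 × 1.0000 = 0.435520 (base)
P(M+2) = C(3,1) × 0.758^2 × 0.242^1 = 3 × 0.574564 × 0.2420 = 0.417133
Relative intensity = 0.417133 / 0.435520 × 100 = 95.8

95.8%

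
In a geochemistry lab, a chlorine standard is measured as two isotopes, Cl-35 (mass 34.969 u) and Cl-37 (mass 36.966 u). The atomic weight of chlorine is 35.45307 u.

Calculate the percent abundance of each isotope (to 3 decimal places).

Cl-35: 75.760%, Cl-37: 24.240%

With x = fraction of Cl-35 (so Cl-37 is 1 − x):
34.969·x + 36.966·(1 − x) = 35.45307
(34.969 − 36.966)·x = 35.45307 − 36.966
x = -1.51293 / -1.997 = 0.75760 → 75.760% Cl-35, 24.240% Cl-37.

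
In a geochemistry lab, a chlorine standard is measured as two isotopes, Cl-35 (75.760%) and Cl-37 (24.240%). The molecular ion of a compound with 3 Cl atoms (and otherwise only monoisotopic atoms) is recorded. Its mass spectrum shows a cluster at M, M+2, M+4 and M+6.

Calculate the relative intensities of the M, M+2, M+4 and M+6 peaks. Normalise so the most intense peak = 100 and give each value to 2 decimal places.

Each Cl atom is independently Cl-35 (p = 0.75760) or Cl-37 (q = 0.24240); the cluster is the binomial expansion (p + q)^3.
P(M) = 0.75760^3 = 0.434830
P(M+2) = 3 × 0.75760^2 × 0.24240^1 = 0.417382
P(M+4) = 3 × 0.75760^1 × 0.24240^2 = 0.133545
P(M+6) = 0.24240^3 = 0.014243
The M peak is largest (0.434830); scaling to 100 gives 100.00 : 95.99 : 30.71 : 3.28.

100.00 : 95.99 : 30.71 : 3.28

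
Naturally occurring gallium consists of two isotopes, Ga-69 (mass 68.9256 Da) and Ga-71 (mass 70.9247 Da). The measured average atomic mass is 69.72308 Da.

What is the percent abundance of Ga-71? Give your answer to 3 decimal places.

39.892%

Writing the weighted mean with unknown fraction x of Ga-69:
68.9256·x + 70.9247·(1 − x) = 69.72308
(68.9256 − 70.9247)·x = 69.72308 − 70.9247
x = -1.20162 / -1.9991 = 0.60108 → 60.108% Ga-69, 39.892% Ga-71.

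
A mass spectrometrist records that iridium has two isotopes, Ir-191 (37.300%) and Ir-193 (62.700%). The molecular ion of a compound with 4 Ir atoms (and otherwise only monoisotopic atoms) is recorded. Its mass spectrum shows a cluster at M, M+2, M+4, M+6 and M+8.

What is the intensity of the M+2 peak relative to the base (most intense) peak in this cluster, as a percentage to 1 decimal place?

Binomial terms of (0.37300 + 0.62700)^4: M 0.0194, M+2 0.1302, M+4 0.3282, M+6 0.3678, M+8 0.1546 → M+6 is the base peak.
P(M+6) = C(4,3) × 0.37300^1 × 0.62700^3 = 4 × 0.3730 × 0.24649188 = 0.367766 (base)
P(M+2) = C(4,1) × 0.37300^3 × 0.62700^1 = 4 × 0.05189512 × 0.6270 = 0.130153
Relative intensity = 0.130153 / 0.367766 × 100 = 35.4

35.4%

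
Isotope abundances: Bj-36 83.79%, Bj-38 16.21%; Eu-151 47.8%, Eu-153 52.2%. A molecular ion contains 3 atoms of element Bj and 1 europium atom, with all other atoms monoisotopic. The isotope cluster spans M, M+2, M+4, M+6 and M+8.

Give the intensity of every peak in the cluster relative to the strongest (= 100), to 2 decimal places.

59.79 : 100.00 : 44.61 : 7.76 : 0.47

Element Bj pattern (n=3): 0.58826982 : 0.34141976 : 0.06605101 : 0.00425941
Europium pattern (n=1): 0.4780 : 0.5220
Convolve the two distributions (both contribute in 2-u steps):
  M: 0.58826982×0.4780 = 0.281193
  M+2: 0.58826982×0.5220 + 0.34141976×0.4780 = 0.470275
  M+4: 0.34141976×0.5220 + 0.06605101×0.4780 = 0.209793
  M+6: 0.06605101×0.5220 + 0.00425941×0.4780 = 0.036515
  M+8: 0.00425941×0.5220 = 0.002223
Scale to base peak (0.470275) = 100: 59.79 : 100.00 : 44.61 : 7.76 : 0.47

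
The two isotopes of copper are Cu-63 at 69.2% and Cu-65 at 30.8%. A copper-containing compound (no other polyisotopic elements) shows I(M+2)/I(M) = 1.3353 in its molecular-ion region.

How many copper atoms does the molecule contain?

With n Cu atoms, P(M+2)/P(M) = C(n,1)·p^(n−1)q / p^n = n·q/p = n · 0.308/0.692.
n = 1.3353 × 0.692/0.308 = 3.00 ≈ 3

3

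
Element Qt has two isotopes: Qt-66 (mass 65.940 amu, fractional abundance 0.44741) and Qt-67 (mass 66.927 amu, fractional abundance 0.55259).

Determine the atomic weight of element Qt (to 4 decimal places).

The abundance-weighted mean is 0.44741 × 65.940 + 0.55259 × 66.927
= 29.50222 + 36.98319 = 66.48541 amu

66.4854 amu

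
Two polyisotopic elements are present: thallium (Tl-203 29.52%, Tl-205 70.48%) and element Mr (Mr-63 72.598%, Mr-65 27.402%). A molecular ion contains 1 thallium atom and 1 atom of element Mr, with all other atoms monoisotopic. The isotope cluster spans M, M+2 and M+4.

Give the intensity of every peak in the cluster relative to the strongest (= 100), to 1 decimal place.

Thallium pattern (n=1): 0.2952 : 0.7048
Element Mr pattern (n=1): 0.72598 : 0.27402
Convolve the two distributions (both contribute in 2-u steps):
  M: 0.2952×0.72598 = 0.214309
  M+2: 0.2952×0.27402 + 0.7048×0.72598 = 0.592561
  M+4: 0.7048×0.27402 = 0.193129
Scale to base peak (0.592561) = 100: 36.2 : 100.0 : 32.6

36.2 : 100.0 : 32.6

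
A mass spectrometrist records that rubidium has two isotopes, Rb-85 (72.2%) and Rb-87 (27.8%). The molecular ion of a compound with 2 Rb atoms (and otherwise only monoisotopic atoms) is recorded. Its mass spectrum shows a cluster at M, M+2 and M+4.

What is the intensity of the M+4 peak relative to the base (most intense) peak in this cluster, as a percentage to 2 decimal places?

14.83%

Term probabilities: M 0.5213, M+2 0.4014, M+4 0.0773. Base peak = M.
P(M) = C(2,0) × 0.722^2 × 0.278^0 = 1 × 0.521284 × 1.0000 = 0.521284 (base)
P(M+4) = C(2,2) × 0.722^0 × 0.278^2 = 1 × 1.0000 × 0.077284 = 0.077284
Relative intensity = 0.077284 / 0.521284 × 100 = 14.83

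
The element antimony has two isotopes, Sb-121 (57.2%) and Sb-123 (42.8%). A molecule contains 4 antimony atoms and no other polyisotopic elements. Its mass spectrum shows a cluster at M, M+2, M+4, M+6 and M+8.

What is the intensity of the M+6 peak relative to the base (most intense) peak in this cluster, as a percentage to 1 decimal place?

Term probabilities: M 0.1070, M+2 0.3204, M+4 0.3596, M+6 0.1794, M+8 0.0336. Base peak = M+4.
P(M+4) = C(4,2) × 0.572^2 × 0.428^2 = 6 × 0.327184 × 0.183184 = 0.359609 (base)
P(M+6) = C(4,3) × 0.572^1 × 0.428^3 = 4 × 0.5720 × 0.07840275 = 0.179385
Relative intensity = 0.179385 / 0.359609 × 100 = 49.9

49.9%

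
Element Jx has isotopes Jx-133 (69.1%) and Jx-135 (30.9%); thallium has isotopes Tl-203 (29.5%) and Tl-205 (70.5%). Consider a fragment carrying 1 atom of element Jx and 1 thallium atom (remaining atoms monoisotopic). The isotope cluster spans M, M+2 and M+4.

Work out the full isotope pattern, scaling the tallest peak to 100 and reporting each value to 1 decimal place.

Element Jx pattern (n=1): 0.6910 : 0.3090
Thallium pattern (n=1): 0.2950 : 0.7050
Convolve the two distributions (both contribute in 2-u steps):
  M: 0.6910×0.2950 = 0.203845
  M+2: 0.6910×0.7050 + 0.3090×0.2950 = 0.578310
  M+4: 0.3090×0.7050 = 0.217845
Scale to base peak (0.578310) = 100: 35.2 : 100.0 : 37.7

35.2 : 100.0 : 37.7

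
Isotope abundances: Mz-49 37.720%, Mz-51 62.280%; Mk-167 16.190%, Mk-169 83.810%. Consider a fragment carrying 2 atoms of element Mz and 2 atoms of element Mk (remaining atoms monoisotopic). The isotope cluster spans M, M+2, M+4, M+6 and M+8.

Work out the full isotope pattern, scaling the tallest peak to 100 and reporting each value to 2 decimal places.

Element Mz pattern (n=2): 0.14227984 : 0.46984032 : 0.38787984
Element Mk pattern (n=2): 0.02621161 : 0.27137678 : 0.70241161
Convolve the two distributions (both contribute in 2-u steps):
  M: 0.14227984×0.02621161 = 0.003729
  M+2: 0.14227984×0.27137678 + 0.46984032×0.02621161 = 0.050927
  M+4: 0.14227984×0.70241161 + 0.46984032×0.27137678 + 0.38787984×0.02621161 = 0.237610
  M+6: 0.46984032×0.70241161 + 0.38787984×0.27137678 = 0.435283
  M+8: 0.38787984×0.70241161 = 0.272451
Scale to base peak (0.435283) = 100: 0.86 : 11.70 : 54.59 : 100.00 : 62.59

0.86 : 11.70 : 54.59 : 100.00 : 62.59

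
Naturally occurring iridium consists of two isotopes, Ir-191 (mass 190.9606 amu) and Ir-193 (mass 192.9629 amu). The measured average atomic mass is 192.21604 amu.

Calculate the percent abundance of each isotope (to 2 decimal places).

Ir-191: 37.30%, Ir-193: 62.70%

Let x be the fractional abundance of Ir-191; then Ir-193 has abundance 1 − x.
190.9606·x + 192.9629·(1 − x) = 192.21604
(190.9606 − 192.9629)·x = 192.21604 − 192.9629
x = -0.74686 / -2.0023 = 0.37300 → 37.30% Ir-191, 62.70% Ir-193.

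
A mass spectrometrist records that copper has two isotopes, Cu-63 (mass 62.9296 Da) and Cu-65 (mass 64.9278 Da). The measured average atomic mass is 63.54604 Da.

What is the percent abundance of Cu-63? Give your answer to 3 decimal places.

69.150%

With x = fraction of Cu-63 (so Cu-65 is 1 − x):
62.9296·x + 64.9278·(1 − x) = 63.54604
(62.9296 − 64.9278)·x = 63.54604 − 64.9278
x = -1.38176 / -1.9982 = 0.69150 → 69.150% Cu-63, 30.850% Cu-65.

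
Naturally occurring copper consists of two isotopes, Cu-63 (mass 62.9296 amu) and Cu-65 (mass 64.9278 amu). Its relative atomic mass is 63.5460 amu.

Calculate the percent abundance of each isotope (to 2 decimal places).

Cu-63: 69.15%, Cu-65: 30.85%

Writing the weighted mean with unknown fraction x of Cu-63:
62.9296·x + 64.9278·(1 − x) = 63.5460
(62.9296 − 64.9278)·x = 63.5460 − 64.9278
x = -1.3818 / -1.9982 = 0.69152 → 69.15% Cu-63, 30.85% Cu-65.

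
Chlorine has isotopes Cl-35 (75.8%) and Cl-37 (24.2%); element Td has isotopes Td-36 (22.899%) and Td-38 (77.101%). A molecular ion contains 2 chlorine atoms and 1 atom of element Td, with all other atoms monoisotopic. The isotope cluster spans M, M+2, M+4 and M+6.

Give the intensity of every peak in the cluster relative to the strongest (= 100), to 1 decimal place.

Chlorine pattern (n=2): 0.574564 : 0.366872 : 0.058564
Element Td pattern (n=1): 0.22899 : 0.77101
Convolve the two distributions (both contribute in 2-u steps):
  M: 0.574564×0.22899 = 0.131569
  M+2: 0.574564×0.77101 + 0.366872×0.22899 = 0.527005
  M+4: 0.366872×0.77101 + 0.058564×0.22899 = 0.296273
  M+6: 0.058564×0.77101 = 0.045153
Scale to base peak (0.527005) = 100: 25.0 : 100.0 : 56.2 : 8.6

25.0 : 100.0 : 56.2 : 8.6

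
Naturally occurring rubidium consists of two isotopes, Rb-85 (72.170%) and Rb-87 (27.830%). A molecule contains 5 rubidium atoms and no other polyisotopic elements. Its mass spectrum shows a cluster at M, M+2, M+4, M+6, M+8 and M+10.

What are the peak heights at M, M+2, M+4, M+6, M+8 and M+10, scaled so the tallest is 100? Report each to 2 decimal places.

51.86 : 100.00 : 77.12 : 29.74 : 5.73 : 0.44

The 5 Rb atoms are independent, so intensities follow the terms of (0.72170 + 0.27830)^5.
P(M) = 0.72170^5 = 0.195787
P(M+2) = 5 × 0.72170^4 × 0.27830^1 = 0.377494
P(M+4) = 10 × 0.72170^3 × 0.27830^2 = 0.291136
P(M+6) = 10 × 0.72170^2 × 0.27830^3 = 0.112267
P(M+8) = 5 × 0.72170^1 × 0.27830^4 = 0.021646
P(M+10) = 0.27830^5 = 0.001669
The M+2 peak is largest (0.377494); scaling to 100 gives 51.86 : 100.00 : 77.12 : 29.74 : 5.73 : 0.44.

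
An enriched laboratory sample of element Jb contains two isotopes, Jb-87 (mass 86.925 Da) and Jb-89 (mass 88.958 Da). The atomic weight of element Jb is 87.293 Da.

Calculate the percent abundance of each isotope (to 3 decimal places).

Writing the weighted mean with unknown fraction x of Jb-87:
86.925·x + 88.958·(1 − x) = 87.293
(86.925 − 88.958)·x = 87.293 − 88.958
x = -1.665 / -2.033 = 0.81899 → 81.899% Jb-87, 18.101% Jb-89.

Jb-87: 81.899%, Jb-89: 18.101%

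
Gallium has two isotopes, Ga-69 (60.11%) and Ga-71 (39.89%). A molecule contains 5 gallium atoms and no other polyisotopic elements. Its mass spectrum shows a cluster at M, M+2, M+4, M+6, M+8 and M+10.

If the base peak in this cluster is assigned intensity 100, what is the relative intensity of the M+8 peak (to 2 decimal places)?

22.02

Term probabilities: M 0.0785, M+2 0.2604, M+4 0.3456, M+6 0.2293, M+8 0.0761, M+10 0.0101. Base peak = M+4.
P(M+4) = C(5,2) × 0.6011^3 × 0.3989^2 = 10 × 0.21719018 × 0.15912121 = 0.345596 (base)
P(M+8) = C(5,4) × 0.6011^1 × 0.3989^4 = 5 × 0.6011 × 0.02531956 = 0.076098
Relative intensity = 0.076098 / 0.345596 × 100 = 22.02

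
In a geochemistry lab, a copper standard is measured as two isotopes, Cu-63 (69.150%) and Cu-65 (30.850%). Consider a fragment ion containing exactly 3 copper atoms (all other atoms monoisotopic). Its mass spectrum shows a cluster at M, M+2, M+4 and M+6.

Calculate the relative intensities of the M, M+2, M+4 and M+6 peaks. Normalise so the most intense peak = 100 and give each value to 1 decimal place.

74.7 : 100.0 : 44.6 : 6.6

Each Cu atom is independently Cu-63 (p = 0.69150) or Cu-65 (q = 0.30850); the cluster is the binomial expansion (p + q)^3.
P(M) = 0.69150^3 = 0.330656
P(M+2) = 3 × 0.69150^2 × 0.30850^1 = 0.442548
P(M+4) = 3 × 0.69150^1 × 0.30850^2 = 0.197435
P(M+6) = 0.30850^3 = 0.029361
The M+2 peak is largest (0.442548); scaling to 100 gives 74.7 : 100.0 : 44.6 : 6.6.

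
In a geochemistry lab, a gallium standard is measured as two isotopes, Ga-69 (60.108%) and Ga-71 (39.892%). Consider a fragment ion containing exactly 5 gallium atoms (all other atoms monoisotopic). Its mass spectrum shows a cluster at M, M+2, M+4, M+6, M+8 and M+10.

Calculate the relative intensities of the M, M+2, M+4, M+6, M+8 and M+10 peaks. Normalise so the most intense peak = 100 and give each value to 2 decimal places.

22.70 : 75.34 : 100.00 : 66.37 : 22.02 : 2.92

Expanding (0.60108 + 0.39892)^5:
P(M) = 0.60108^5 = 0.078462
P(M+2) = 5 × 0.60108^4 × 0.39892^1 = 0.260366
P(M+4) = 10 × 0.60108^3 × 0.39892^2 = 0.345596
P(M+6) = 10 × 0.60108^2 × 0.39892^3 = 0.229362
P(M+8) = 5 × 0.60108^1 × 0.39892^4 = 0.076111
P(M+10) = 0.39892^5 = 0.010103
The M+4 peak is largest (0.345596); scaling to 100 gives 22.70 : 75.34 : 100.00 : 66.37 : 22.02 : 2.92.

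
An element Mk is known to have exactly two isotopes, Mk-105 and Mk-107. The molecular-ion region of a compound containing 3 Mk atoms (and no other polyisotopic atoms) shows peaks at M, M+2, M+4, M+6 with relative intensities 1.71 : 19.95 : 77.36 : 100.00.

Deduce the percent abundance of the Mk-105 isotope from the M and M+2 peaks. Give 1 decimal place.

20.5%

If p is the fraction of Mk that is Mk-105, then I(M+2)/I(M) = [C(3,1)·p^2·(1−p)] / p^3 = 3·(1−p)/p = 19.95/1.71 = 11.6667
(1−p)/p = 11.6667/3 = 3.8889  ⇒  p = 1/(1 + 3.8889) = 0.2045
Mk-105: 20.5%, Mk-107: 79.5%.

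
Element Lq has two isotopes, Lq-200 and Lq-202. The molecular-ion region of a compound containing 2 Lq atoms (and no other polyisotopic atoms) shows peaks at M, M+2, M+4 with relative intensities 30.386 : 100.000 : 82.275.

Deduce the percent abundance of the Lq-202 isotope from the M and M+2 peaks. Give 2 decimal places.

Let p = fractional abundance of Lq-200. I(M+2)/I(M) = [C(2,1)·p^1·(1−p)] / p^2 = 2·(1−p)/p = 100.000/30.386 = 3.2910
(1−p)/p = 3.2910/2 = 1.6455  ⇒  p = 1/(1 + 1.6455) = 0.3780
Lq-200: 37.80%, Lq-202: 62.20%.

62.20%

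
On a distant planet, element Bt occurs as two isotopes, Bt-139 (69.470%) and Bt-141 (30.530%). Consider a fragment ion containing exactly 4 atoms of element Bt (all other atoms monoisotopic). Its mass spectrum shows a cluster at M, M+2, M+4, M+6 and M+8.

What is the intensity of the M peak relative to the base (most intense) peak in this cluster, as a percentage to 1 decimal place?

56.9%

(0.69470 + 0.30530)^4 gives M 0.2329, M+2 0.4094, M+4 0.2699, M+6 0.0791, M+8 0.0087; the largest is M+2.
P(M+2) = C(4,1) × 0.69470^3 × 0.30530^1 = 4 × 0.33526784 × 0.3053 = 0.409429 (base)
P(M) = C(4,0) × 0.69470^4 × 0.30530^0 = 1 × 0.23291057 × 1.0000 = 0.232911
Relative intensity = 0.232911 / 0.409429 × 100 = 56.9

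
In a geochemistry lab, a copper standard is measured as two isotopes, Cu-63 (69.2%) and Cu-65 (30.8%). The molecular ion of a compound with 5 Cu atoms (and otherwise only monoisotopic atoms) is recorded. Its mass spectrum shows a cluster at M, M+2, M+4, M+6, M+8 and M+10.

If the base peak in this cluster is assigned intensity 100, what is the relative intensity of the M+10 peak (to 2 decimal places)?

0.78

Binomial terms of (0.692 + 0.308)^5: M 0.1587, M+2 0.3531, M+4 0.3144, M+6 0.1399, M+8 0.0311, M+10 0.0028 → M+2 is the base peak.
P(M+2) = C(5,1) × 0.692^4 × 0.308^1 = 5 × 0.22931073 × 0.3080 = 0.353139 (base)
P(M+10) = C(5,5) × 0.692^0 × 0.308^5 = 1 × 1.0000 × 0.00277175 = 0.002772
Relative intensity = 0.002772 / 0.353139 × 100 = 0.78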